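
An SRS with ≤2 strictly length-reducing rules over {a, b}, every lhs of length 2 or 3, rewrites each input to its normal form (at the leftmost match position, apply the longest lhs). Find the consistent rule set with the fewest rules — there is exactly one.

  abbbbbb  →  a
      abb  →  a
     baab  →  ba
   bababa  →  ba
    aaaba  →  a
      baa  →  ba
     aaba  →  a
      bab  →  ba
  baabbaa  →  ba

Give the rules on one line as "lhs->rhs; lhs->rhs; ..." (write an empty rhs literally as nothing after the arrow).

aa->a; ab->a

  | abbbbbb => abbbbb => abbbb => abbb => abb => ab => a
  | abb => ab => a
  | baab => bab => ba
  | bababa => baaba => baba => baa => ba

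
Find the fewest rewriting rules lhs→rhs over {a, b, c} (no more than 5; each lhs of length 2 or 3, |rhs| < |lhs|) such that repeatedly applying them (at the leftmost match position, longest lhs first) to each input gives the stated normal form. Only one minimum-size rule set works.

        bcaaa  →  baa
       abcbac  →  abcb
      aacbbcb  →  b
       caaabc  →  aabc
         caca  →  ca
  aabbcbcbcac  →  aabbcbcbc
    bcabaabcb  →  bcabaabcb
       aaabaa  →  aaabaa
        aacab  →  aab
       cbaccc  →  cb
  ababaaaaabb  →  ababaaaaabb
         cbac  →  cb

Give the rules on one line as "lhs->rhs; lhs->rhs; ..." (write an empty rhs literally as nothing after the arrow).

ac->; acb->c; caa->a; cc->

  | bcaaa => baa
  | abcbac => abcb
  | aacbbcb => acbcb => ccb => b
  | caaabc => aabc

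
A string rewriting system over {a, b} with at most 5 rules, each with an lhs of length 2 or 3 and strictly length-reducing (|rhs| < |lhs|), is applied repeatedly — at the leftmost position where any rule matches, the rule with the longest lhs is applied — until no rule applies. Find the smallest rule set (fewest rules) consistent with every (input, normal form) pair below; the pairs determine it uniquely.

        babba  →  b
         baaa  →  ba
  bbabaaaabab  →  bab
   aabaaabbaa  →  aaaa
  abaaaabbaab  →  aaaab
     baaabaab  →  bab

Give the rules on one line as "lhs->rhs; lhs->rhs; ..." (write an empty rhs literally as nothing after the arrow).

  | babba => bba => b
  | baaa => baa => ba
  | bbabaaaabab => bbaaaabab => baaabab => baabab => babab => bab
  | aabaaabbaa => aaaabbaa => aaabaa => aaaa

aba->a; abb->b; baa->ba; bba->b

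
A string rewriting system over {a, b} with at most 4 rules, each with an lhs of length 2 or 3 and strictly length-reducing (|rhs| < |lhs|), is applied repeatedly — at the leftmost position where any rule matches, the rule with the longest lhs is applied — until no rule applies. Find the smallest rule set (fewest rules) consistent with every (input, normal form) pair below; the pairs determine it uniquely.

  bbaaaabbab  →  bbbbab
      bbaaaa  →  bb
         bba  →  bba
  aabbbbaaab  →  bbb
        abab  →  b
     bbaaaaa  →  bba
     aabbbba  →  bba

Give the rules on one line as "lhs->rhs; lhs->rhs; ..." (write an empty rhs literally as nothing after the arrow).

  | bbaaaabbab => bbababbab => bbbbab
  | bbaaaa => bbaba => bb
  | bba
  | aabbbbaaab => abbbaaab => bbaaab => bbabb => bbb

aaa->ab; aba->; abb->b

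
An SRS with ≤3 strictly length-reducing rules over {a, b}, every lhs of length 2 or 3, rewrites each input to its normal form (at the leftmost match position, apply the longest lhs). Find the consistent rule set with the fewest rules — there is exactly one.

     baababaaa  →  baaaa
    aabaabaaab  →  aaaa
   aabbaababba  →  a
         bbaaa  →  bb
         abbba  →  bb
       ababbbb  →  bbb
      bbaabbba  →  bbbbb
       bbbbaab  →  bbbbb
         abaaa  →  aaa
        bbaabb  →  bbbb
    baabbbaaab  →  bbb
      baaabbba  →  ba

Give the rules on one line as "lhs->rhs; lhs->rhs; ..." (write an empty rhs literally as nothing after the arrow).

ab->; bba->bb

  | baababaaa => baabaaa => baaaa
  | aabaabaaab => aaabaaab => aaaaab => aaaa
  | aabbaababba => abaababba => aababba => aabba => aba => a
  | bbaaa => bbaa => bba => bb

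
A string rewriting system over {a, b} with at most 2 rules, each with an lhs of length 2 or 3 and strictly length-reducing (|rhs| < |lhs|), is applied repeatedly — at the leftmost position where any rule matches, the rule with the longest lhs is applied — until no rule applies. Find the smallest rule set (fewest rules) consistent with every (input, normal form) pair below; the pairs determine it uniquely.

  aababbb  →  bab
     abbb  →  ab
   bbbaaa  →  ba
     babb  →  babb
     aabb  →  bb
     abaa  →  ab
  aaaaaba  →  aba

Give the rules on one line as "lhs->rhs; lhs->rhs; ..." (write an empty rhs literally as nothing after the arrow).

  | aababbb => babbb => bab
  | abbb => ab
  | bbbaaa => baaa => ba
  | babb

aa->; bbb->b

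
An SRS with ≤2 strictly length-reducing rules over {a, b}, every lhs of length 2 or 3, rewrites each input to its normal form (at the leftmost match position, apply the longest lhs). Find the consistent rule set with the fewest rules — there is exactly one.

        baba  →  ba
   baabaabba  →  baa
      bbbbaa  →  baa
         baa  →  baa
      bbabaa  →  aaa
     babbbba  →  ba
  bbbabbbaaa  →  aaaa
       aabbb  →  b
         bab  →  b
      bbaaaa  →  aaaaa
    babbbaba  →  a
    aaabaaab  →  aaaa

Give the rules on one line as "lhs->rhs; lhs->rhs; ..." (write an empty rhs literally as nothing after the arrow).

  | baba => ba
  | baabaabba => baaabba => baaba => baa
  | bbbbaa => abbaa => baa
  | baa

ab->; bb->a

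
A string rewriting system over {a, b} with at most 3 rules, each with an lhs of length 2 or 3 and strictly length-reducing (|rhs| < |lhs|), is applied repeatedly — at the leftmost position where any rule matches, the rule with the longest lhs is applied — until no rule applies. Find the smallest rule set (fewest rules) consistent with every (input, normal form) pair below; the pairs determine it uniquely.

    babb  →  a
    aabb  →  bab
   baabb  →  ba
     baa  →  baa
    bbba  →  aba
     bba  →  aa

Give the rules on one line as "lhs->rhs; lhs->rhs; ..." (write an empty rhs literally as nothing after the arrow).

aab->ba; abb->b; bb->a

  | babb => bb => a
  | aabb => bab
  | baabb => bbab => aab => ba
  | baa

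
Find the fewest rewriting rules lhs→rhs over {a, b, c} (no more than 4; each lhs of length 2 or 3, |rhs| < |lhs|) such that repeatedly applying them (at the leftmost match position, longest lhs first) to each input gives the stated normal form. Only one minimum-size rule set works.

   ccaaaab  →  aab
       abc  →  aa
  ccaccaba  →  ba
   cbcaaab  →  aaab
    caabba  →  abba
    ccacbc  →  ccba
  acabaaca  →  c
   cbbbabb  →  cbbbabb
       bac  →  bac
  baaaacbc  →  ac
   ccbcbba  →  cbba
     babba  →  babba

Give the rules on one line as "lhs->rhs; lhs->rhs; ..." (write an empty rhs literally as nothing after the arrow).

  | ccaaaab => caaab => aab
  | abc => aa
  | ccaccaba => ccbcaba => ccaaba => caba => ba
  | cbcaaab => caaaab => aaab

aac->cc; bc->a; ca->; cac->cb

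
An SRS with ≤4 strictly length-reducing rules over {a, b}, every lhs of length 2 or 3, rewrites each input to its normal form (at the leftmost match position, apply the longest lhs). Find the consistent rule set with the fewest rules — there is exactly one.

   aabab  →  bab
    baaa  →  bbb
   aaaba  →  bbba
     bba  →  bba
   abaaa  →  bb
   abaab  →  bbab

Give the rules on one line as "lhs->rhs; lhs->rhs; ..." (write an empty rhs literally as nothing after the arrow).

  | aabab => bab
  | baaa => bbb
  | aaaba => bbba
  | bba

aa->; aaa->bb; aba->bb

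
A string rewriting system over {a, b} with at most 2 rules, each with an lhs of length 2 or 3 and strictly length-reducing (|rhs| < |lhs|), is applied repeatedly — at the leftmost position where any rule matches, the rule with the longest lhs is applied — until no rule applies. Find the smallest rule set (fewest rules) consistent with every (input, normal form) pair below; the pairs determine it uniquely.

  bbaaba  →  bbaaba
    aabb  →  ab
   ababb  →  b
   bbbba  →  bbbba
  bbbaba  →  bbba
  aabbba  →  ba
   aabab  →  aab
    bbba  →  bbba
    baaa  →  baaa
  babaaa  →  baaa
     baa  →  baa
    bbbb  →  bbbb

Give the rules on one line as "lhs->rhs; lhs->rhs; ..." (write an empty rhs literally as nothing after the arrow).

  | bbaaba
  | aabb => ab
  | ababb => abb => b
  | bbbba

abb->b; bab->b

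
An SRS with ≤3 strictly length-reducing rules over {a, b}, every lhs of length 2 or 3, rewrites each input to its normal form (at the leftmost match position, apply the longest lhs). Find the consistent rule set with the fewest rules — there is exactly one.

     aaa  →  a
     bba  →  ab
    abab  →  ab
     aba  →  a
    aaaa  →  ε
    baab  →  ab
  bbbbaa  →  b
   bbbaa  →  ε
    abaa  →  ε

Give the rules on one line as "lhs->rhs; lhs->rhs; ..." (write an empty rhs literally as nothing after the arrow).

  | aaa => a
  | bba => ab
  | abab => ab
  | aba => a

aa->; ba->; bba->ab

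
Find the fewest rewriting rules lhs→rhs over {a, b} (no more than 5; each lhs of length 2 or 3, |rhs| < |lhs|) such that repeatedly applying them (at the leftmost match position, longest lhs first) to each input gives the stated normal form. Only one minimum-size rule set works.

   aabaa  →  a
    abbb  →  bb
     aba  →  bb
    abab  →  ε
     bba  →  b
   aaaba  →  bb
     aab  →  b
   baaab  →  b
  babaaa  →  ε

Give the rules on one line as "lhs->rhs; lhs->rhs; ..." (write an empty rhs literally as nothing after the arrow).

  | aabaa => baa => a
  | abbb => aba => bb
  | aba => bb
  | abab => bbb => ba => ε

aa->; aba->bb; ba->; bbb->ba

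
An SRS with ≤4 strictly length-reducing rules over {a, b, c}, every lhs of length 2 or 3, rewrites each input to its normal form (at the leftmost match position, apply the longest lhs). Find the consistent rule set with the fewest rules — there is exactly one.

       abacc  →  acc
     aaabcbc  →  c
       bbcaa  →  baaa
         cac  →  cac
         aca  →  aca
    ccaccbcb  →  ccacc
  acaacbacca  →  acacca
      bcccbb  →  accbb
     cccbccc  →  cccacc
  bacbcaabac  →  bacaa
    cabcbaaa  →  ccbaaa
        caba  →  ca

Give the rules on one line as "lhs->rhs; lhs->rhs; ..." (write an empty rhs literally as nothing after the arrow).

  | abacc => acc
  | aaabcbc => aacbc => abc => c
  | bbcaa => baaa
  | cac

aac->a; ab->; bc->a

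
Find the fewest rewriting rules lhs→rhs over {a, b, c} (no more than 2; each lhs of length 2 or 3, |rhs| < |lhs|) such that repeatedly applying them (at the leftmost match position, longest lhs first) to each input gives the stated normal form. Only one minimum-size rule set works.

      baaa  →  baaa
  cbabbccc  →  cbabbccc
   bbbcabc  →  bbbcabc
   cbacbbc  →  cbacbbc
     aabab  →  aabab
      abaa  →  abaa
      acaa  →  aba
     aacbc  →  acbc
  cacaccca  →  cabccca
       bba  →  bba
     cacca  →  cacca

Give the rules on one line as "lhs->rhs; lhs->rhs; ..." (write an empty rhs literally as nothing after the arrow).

aac->ac; aca->ab

  | baaa
  | cbabbccc
  | bbbcabc
  | cbacbbc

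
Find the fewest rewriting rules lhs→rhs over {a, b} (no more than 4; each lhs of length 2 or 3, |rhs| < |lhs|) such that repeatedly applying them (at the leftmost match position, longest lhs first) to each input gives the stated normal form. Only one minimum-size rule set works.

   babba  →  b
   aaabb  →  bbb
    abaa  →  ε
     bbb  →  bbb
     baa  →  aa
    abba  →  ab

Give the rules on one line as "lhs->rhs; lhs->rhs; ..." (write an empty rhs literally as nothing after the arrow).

  | babba => bba => b
  | aaabb => bbb
  | abaa => ba => ε
  | bbb

aaa->b; aba->b; ba->; baa->aa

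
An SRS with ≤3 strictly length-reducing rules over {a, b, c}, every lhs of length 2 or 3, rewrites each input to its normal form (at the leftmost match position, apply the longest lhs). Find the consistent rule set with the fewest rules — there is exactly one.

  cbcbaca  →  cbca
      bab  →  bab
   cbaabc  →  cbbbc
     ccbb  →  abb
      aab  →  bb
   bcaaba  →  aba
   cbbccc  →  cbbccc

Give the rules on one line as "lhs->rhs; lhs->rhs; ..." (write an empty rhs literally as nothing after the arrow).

  | cbcbaca => caaca => cbca
  | bab
  | cbaabc => cbbbc
  | ccbb => abb

aa->b; bcb->a; ccb->ab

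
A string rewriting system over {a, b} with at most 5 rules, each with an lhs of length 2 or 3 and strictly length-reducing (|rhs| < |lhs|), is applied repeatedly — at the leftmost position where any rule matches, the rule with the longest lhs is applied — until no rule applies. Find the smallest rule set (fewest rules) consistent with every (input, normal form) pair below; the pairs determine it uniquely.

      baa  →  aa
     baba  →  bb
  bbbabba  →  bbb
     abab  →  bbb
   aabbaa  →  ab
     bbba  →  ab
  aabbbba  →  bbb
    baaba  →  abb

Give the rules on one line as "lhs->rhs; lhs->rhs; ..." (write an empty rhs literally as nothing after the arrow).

aaa->b; aba->bb; ba->a; bba->ab

  | baa => aa
  | baba => aba => bb
  | bbbabba => babbba => abbba => abab => bbb
  | abab => bbb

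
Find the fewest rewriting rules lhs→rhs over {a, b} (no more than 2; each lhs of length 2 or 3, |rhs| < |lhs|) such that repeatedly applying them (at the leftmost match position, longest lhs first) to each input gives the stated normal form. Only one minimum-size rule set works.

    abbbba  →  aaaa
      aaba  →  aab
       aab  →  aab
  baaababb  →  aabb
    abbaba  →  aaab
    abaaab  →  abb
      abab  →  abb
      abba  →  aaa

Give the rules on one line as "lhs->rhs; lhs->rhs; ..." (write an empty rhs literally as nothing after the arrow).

ba->b; bba->aa

  | abbbba => abbaa => aaaa
  | aaba => aab
  | aab
  | baaababb => baababb => bababb => bbabb => aabb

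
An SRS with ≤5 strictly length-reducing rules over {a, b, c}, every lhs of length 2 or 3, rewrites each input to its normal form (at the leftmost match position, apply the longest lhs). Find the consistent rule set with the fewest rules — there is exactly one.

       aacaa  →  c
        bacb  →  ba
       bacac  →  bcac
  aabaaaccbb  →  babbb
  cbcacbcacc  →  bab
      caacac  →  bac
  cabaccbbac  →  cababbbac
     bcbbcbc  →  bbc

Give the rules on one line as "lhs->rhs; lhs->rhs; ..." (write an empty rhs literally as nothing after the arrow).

aa->; aca->ca; cb->; cc->b

  | aacaa => caa => c
  | bacb => ba
  | bacac => bcac
  | aabaaaccbb => baaaccbb => baccbb => babbb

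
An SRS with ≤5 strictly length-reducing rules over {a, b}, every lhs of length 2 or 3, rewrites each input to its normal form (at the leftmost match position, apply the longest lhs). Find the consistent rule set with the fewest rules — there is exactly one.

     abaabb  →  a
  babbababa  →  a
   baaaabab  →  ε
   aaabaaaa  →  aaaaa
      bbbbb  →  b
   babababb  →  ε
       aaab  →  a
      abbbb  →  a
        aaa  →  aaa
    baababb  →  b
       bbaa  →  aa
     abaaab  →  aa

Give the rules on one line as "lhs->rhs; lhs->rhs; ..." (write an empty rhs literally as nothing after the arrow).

aab->; ab->a; ba->; bb->

  | abaabb => aaabb => ab => a
  | babbababa => bbababa => ababa => aaba => a
  | baaaabab => aaabab => aab => ε
  | aaabaaaa => aaaaa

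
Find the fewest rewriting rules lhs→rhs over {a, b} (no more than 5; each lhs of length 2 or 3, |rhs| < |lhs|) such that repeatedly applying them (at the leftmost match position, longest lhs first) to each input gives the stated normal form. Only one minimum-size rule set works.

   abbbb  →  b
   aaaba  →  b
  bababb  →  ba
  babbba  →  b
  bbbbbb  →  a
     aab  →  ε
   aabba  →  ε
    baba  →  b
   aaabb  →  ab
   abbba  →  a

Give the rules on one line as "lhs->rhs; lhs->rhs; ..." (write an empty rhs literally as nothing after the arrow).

aa->b; bab->a; bb->; bbb->ba

  | abbbb => abab => aa => b
  | aaaba => baba => aa => b
  | bababb => aabb => bbb => ba
  | babbba => abba => aa => b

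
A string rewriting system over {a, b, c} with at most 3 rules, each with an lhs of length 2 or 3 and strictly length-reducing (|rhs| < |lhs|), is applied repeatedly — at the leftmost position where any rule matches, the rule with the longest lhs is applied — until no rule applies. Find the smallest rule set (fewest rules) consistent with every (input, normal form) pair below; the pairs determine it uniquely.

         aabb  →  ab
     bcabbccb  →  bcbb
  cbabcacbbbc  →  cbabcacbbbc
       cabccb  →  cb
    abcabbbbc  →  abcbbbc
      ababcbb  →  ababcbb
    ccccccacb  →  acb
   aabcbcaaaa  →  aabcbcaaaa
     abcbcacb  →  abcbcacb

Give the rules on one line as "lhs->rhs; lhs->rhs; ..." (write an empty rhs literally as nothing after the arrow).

abb->b; cc->

  | aabb => ab
  | bcabbccb => bcbccb => bcbb
  | cbabcacbbbc
  | cabccb => cabb => cb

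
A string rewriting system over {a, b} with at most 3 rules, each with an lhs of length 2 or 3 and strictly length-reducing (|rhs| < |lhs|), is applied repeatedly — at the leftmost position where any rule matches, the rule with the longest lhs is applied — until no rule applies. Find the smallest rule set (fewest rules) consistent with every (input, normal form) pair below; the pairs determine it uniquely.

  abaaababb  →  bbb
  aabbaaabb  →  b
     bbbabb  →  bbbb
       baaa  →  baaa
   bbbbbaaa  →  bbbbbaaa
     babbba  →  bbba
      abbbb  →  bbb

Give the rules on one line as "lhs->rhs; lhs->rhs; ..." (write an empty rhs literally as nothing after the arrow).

ab->; aba->b

  | abaaababb => baababb => babbb => bbb
  | aabbaaabb => abaaabb => baabb => bab => b
  | bbbabb => bbbb
  | baaa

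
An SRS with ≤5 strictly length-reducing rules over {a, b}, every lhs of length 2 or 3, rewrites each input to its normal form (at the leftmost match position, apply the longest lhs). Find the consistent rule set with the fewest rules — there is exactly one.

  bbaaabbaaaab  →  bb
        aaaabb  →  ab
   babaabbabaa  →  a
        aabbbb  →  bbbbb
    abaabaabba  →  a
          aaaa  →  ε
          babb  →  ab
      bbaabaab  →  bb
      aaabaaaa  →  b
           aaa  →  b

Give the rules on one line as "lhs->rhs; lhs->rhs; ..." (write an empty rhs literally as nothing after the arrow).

  | bbaaabbaaaab => baabbaaaab => abbaaaab => abaaab => aaab => bb
  | aaaabb => babb => ab
  | babaabbabaa => aaabbabaa => bbbabaa => bbaaa => baa => a
  | aabbbb => bbbbb

aa->b; aaa->b; ba->; bab->a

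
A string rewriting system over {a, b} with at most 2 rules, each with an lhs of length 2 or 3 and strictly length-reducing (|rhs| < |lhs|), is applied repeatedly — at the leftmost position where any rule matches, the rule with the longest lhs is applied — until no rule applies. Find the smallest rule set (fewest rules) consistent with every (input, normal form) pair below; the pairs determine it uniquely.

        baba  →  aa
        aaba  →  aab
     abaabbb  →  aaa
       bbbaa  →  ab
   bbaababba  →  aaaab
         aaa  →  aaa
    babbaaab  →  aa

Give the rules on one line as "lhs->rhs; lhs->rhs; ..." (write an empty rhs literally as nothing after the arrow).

ba->b; bb->a

  | baba => bba => aa
  | aaba => aab
  | abaabbb => ababbb => abbbb => aabb => aaa
  | bbbaa => abaa => aba => ab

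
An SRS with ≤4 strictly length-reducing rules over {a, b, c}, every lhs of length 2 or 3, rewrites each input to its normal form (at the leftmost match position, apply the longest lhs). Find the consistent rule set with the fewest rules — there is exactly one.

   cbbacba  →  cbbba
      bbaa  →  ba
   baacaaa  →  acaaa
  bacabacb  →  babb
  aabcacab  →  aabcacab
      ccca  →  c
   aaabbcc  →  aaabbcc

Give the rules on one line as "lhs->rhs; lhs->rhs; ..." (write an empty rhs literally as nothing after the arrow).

baa->a; bac->b; cca->

  | cbbacba => cbbba
  | bbaa => ba
  | baacaaa => acaaa
  | bacabacb => babacb => babb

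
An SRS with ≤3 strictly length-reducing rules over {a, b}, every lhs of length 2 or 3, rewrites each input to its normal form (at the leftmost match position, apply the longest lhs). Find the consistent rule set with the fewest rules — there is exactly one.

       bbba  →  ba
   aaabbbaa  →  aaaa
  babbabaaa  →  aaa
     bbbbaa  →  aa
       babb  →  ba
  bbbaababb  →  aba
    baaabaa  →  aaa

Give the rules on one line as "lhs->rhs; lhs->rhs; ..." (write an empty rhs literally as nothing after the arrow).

baa->a; bb->

  | bbba => ba
  | aaabbbaa => aaabaa => aaaa
  | babbabaaa => baabaaa => abaaa => aaa
  | bbbbaa => bbaa => aa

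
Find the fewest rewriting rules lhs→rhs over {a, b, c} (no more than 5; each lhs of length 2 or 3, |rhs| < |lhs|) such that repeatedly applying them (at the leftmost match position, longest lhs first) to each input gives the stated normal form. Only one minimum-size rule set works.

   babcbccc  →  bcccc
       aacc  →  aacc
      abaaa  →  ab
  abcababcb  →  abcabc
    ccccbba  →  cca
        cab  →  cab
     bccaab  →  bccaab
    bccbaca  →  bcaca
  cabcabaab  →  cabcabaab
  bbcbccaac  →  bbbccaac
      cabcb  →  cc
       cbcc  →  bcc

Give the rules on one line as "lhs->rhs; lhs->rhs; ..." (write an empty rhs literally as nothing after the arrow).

aaa->; abb->c; cb->b; ccb->c

  | babcbccc => babbccc => bcccc
  | aacc
  | abaaa => ab
  | abcababcb => abcababb => abcabc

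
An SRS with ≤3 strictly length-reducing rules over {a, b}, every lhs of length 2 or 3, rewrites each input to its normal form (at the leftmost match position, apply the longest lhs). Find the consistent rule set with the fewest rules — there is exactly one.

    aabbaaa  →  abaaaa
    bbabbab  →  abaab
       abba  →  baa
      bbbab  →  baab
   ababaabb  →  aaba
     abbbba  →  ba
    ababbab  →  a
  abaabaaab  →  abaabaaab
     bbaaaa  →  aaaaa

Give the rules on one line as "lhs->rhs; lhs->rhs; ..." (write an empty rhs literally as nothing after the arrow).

abb->ba; bab->; bba->aa

  | aabbaaa => abaaaa
  | bbabbab => aabbab => abaab
  | abba => baa
  | bbbab => baab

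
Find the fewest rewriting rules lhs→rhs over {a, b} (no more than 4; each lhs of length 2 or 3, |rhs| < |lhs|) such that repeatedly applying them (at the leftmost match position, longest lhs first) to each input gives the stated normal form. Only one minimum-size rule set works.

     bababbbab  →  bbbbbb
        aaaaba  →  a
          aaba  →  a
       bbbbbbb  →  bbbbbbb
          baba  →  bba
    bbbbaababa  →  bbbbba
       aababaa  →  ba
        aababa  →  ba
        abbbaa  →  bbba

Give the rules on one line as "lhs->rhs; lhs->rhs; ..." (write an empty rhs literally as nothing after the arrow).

aa->a; aab->; ab->b

  | bababbbab => bbabbbab => bbbbbab => bbbbbb
  | aaaaba => aaaba => aaba => a
  | aaba => a
  | bbbbbbb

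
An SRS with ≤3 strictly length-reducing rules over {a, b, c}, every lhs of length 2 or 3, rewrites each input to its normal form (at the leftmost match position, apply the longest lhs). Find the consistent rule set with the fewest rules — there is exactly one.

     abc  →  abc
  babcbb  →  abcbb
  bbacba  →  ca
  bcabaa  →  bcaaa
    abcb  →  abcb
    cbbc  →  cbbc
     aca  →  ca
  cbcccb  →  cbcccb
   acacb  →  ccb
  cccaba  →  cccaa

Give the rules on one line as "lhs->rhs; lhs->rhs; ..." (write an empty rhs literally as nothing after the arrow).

ac->c; ba->a

  | abc
  | babcbb => abcbb
  | bbacba => bacba => acba => cba => ca
  | bcabaa => bcaaa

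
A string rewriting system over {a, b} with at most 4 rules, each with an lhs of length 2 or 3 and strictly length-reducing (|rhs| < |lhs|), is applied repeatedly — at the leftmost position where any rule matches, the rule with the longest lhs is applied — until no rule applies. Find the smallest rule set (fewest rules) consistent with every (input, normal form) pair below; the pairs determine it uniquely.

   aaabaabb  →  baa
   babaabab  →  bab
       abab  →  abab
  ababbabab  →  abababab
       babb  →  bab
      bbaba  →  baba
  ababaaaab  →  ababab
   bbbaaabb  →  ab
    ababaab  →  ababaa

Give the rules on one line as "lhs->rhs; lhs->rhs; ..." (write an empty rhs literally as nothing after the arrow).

aaa->; aab->aa; bb->b; bbb->a

  | aaabaabb => baabb => baab => baa
  | babaabab => babaaab => babb => bab
  | abab
  | ababbabab => abababab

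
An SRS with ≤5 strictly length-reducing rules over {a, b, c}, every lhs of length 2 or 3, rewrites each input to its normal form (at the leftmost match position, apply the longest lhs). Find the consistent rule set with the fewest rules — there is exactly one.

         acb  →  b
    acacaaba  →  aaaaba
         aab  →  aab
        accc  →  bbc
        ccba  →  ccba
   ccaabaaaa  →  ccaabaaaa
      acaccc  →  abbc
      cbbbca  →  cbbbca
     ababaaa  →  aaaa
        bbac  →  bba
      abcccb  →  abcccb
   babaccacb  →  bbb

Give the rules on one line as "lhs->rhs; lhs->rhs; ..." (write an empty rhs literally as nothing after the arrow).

  | acb => b
  | acacaaba => aacaaba => aaaaba
  | aab
  | accc => bbc

ac->a; acb->b; acc->bb; bab->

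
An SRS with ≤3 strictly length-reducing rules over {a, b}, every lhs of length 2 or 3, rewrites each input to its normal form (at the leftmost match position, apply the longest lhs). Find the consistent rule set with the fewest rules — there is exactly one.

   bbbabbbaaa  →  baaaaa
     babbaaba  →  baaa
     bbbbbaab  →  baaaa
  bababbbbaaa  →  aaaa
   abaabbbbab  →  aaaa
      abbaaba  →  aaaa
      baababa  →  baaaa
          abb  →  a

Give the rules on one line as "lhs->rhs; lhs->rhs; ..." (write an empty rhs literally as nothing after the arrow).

  | bbbabbbaaa => baabbbaaa => baabbaaa => baabaaa => baaaaa
  | babbaaba => baaba => baaa
  | bbbbbaab => bbbaaab => baaaab => baaaa
  | bababbbbaaa => abbbbaaa => abbbaaa => abbaaa => abaaa => aaaa

ab->a; bab->; bba->aa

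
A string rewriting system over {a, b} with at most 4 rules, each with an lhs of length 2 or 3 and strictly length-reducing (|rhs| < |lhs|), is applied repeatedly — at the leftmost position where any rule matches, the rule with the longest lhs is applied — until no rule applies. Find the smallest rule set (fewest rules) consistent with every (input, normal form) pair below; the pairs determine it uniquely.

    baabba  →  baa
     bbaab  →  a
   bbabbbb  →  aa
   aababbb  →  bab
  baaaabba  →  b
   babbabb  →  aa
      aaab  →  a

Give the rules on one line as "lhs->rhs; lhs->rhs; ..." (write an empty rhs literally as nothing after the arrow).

aaa->b; aab->ba; aba->; bb->a

  | baabba => bbaba => aaba => baa
  | bbaab => aaab => bb => a
  | bbabbbb => aabbbb => babbb => baab => bba => aa
  | aababbb => baabbb => bbabb => aabb => bab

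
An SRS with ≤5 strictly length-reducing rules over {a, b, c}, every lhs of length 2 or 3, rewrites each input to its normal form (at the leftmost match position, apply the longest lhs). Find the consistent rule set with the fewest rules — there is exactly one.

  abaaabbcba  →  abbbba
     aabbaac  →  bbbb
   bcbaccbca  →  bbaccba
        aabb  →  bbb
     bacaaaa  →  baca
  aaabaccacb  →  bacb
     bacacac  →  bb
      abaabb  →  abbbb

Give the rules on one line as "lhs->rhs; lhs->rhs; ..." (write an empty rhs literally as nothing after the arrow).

  | abaaabbcba => abbbcba => abbbba
  | aabbaac => bbbaac => bbbbc => bbbb
  | bcbaccbca => bbaccbca => bbaccba
  | aabb => bbb

aa->b; aaa->; bc->b; cac->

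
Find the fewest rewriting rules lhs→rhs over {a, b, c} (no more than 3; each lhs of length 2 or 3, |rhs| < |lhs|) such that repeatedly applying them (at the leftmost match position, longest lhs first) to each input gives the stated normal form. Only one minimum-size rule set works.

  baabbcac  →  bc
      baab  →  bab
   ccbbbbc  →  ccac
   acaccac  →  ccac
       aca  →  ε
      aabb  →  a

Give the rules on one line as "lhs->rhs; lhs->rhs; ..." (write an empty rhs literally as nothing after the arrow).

aa->a; aca->; bb->a

  | baabbcac => babbcac => baacac => bacac => bc
  | baab => bab
  | ccbbbbc => ccabbc => ccaac => ccac
  | acaccac => ccac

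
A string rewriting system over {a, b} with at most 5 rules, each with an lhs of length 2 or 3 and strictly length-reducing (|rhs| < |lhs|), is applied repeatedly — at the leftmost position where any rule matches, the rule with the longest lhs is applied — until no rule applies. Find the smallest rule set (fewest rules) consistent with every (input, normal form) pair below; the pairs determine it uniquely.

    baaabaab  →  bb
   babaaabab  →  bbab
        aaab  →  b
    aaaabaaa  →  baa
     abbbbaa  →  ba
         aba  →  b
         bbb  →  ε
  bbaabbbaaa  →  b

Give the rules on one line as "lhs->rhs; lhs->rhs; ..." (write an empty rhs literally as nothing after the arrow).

aaa->; aab->; aba->b; bbb->

  | baaabaab => bbaab => bb
  | babaaabab => bbaabab => bbab
  | aaab => b
  | aaaabaaa => abaaa => baa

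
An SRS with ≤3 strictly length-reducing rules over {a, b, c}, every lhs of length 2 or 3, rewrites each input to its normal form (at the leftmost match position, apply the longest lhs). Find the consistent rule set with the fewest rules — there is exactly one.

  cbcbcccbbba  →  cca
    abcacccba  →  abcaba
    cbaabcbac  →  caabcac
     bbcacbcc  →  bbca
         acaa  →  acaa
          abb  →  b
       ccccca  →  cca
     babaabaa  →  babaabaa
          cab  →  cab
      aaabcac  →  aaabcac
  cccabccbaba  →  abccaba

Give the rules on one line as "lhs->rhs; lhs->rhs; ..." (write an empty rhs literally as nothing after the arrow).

  | cbcbcccbbba => ccbcccbbba => cccccbbba => ccbbba => ccbba => ccba => cca
  | abcacccba => abcaba
  | cbaabcbac => caabcbac => caabcac
  | bbcacbcc => bbcaccc => bbca

abb->b; cb->c; ccc->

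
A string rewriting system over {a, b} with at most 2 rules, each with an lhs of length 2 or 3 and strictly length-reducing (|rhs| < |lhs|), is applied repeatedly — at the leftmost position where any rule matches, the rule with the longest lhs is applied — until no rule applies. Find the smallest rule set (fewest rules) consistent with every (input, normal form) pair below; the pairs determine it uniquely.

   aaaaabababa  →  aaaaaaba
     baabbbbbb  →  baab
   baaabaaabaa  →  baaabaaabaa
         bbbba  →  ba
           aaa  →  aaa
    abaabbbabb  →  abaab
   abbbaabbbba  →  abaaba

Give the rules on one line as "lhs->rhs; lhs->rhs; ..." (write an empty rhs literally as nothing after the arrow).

  | aaaaabababa => aaaaaaba
  | baabbbbbb => baabbbbb => baabbbb => baabbb => baabb => baab
  | baaabaaabaa
  | bbbba => bbba => bba => ba

bab->; bb->b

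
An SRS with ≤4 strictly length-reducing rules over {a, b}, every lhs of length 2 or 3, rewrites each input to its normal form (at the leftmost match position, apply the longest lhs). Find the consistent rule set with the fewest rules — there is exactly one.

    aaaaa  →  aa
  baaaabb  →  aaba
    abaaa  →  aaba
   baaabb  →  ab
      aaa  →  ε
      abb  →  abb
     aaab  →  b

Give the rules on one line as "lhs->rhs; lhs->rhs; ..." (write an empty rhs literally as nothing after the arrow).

aaa->; baa->ab; bab->; bbb->ba

  | aaaaa => aa
  | baaaabb => abaabb => aabbb => aaba
  | abaaa => aaba
  | baaabb => ababb => ab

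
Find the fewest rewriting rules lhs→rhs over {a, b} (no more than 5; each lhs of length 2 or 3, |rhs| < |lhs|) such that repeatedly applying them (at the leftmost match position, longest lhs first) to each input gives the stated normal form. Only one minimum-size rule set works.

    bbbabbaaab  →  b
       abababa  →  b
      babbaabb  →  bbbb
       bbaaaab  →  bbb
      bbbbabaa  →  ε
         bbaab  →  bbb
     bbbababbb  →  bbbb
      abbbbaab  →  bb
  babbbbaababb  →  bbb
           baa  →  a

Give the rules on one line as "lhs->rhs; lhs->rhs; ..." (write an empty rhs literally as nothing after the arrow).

ab->b; aba->bb; ba->; bba->ab

  | bbbabbaaab => babbbaaab => bbbaaab => babaab => baab => ab => b
  | abababa => bbbaba => babba => bba => ab => b
  | babbaabb => bbaabb => ababb => bbbb
  | bbaaaab => abaaab => bbaab => abab => bbb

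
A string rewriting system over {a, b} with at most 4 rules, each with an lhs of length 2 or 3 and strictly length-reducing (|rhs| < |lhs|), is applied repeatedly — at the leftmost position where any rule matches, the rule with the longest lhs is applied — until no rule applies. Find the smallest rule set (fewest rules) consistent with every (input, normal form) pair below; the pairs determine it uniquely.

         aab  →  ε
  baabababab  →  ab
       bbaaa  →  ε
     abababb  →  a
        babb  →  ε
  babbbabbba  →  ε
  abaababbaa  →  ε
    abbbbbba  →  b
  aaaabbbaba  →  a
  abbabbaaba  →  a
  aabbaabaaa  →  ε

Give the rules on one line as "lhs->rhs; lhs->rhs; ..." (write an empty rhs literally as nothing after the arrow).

aa->b; ba->; bb->

  | aab => bb => ε
  | baabababab => abababab => ababab => abab => ab
  | bbaaa => aaa => ba => ε
  | abababb => ababb => abb => a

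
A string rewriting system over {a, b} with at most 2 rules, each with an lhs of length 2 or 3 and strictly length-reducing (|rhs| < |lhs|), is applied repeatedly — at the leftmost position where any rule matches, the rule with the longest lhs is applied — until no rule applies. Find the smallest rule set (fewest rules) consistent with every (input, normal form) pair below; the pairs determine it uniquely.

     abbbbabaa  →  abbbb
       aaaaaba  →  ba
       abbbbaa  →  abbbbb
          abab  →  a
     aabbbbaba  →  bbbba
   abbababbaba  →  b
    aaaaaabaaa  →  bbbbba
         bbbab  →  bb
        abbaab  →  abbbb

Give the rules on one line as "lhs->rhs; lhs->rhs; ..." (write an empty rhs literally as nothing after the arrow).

  | abbbbabaa => abbbaa => abbbb
  | aaaaaba => baaaba => bbaba => ba
  | abbbbaa => abbbbb
  | abab => a

aa->b; bab->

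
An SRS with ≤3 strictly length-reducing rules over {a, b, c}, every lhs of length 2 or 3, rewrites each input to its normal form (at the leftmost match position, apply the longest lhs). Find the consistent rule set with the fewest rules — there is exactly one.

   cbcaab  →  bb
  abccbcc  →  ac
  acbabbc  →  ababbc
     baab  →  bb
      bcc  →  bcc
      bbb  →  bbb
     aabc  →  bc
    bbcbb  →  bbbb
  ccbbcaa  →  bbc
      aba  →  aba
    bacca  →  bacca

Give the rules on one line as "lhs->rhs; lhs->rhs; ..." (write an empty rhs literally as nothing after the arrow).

aa->; abc->a; cb->b

  | cbcaab => bcaab => bcb => bb
  | abccbcc => acbcc => abcc => ac
  | acbabbc => ababbc
  | baab => bb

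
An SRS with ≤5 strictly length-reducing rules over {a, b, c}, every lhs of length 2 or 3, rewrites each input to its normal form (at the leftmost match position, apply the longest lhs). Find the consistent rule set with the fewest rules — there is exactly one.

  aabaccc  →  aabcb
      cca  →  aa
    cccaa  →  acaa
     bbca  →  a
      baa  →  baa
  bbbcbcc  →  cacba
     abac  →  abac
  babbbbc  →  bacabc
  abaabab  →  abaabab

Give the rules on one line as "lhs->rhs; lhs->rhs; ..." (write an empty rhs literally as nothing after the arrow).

  | aabaccc => aabaac => aabcb
  | cca => aa
  | cccaa => acaa
  | bbca => a

aac->cb; bbb->ca; bbc->; cc->a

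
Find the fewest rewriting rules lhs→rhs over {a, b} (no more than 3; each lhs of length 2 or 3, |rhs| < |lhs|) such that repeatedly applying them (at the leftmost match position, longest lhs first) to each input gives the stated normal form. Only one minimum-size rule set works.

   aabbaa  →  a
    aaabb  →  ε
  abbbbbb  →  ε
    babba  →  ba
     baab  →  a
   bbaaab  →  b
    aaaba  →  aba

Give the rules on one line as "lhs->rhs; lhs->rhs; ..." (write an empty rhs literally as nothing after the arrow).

  | aabbaa => bbaa => aaa => a
  | aaabb => abb => aa => ε
  | abbbbbb => aabbbb => bbbb => abb => aa => ε
  | babba => baaa => ba

aa->; bb->a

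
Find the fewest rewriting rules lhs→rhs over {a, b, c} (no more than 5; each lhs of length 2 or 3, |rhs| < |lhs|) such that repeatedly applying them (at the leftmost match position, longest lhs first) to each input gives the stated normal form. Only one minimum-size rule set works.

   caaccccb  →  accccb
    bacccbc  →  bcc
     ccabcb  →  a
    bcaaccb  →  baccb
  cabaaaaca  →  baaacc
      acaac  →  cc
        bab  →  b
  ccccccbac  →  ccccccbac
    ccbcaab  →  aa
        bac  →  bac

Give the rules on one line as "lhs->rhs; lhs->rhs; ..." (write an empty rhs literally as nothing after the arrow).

ab->; aca->cc; ca->; cbc->aa

  | caaccccb => accccb
  | bacccbc => baccaa => baca => bcc
  | ccabcb => cbcb => aab => a
  | bcaaccb => baccb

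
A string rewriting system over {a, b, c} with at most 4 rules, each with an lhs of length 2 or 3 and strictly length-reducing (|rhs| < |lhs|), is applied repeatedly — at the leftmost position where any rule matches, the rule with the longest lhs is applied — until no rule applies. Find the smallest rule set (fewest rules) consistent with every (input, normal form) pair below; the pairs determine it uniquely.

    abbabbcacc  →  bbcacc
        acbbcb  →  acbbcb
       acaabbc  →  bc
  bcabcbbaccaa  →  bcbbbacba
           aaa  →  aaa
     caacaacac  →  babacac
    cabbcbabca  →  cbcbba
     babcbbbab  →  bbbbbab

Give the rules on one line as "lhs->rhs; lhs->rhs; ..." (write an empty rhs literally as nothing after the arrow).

abb->b; abc->b; caa->ba

  | abbabbcacc => babbcacc => bbcacc
  | acbbcb
  | acaabbc => ababbc => abbc => bc
  | bcabcbbaccaa => bcbbbaccaa => bcbbbacba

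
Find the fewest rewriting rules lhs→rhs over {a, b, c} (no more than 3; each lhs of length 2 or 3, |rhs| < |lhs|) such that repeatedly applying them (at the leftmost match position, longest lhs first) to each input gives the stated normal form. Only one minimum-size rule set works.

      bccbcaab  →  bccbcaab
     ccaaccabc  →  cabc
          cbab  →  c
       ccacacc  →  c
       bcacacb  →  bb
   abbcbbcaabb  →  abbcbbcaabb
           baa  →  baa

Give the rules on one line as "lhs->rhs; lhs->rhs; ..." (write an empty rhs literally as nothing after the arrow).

  | bccbcaab
  | ccaaccabc => ccacabc => cabc
  | cbab => c
  | ccacacc => cacc => c

ac->; bab->; cac->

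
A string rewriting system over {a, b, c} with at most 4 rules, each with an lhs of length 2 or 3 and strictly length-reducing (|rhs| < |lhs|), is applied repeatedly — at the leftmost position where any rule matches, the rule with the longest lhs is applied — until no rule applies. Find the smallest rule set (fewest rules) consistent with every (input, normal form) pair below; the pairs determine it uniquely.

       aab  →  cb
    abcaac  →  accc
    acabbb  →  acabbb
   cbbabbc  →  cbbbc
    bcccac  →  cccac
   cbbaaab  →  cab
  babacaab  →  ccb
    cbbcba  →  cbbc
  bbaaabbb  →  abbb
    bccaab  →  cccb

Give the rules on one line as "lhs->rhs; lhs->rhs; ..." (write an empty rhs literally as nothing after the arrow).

  | aab => cb
  | abcaac => abccc => accc
  | acabbb
  | cbbabbc => cbbbc

aa->c; ba->; bcc->cc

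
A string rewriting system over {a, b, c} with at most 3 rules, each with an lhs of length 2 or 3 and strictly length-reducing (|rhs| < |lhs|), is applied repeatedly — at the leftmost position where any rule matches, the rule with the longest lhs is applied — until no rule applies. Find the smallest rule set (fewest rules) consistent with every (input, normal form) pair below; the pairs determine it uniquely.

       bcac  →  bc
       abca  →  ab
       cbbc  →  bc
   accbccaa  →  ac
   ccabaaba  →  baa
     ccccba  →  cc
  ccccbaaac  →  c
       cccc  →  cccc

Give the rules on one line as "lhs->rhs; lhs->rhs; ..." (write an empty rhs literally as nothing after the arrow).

aab->ba; ca->; cb->

  | bcac => bc
  | abca => ab
  | cbbc => bc
  | accbccaa => acccaa => acca => ac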